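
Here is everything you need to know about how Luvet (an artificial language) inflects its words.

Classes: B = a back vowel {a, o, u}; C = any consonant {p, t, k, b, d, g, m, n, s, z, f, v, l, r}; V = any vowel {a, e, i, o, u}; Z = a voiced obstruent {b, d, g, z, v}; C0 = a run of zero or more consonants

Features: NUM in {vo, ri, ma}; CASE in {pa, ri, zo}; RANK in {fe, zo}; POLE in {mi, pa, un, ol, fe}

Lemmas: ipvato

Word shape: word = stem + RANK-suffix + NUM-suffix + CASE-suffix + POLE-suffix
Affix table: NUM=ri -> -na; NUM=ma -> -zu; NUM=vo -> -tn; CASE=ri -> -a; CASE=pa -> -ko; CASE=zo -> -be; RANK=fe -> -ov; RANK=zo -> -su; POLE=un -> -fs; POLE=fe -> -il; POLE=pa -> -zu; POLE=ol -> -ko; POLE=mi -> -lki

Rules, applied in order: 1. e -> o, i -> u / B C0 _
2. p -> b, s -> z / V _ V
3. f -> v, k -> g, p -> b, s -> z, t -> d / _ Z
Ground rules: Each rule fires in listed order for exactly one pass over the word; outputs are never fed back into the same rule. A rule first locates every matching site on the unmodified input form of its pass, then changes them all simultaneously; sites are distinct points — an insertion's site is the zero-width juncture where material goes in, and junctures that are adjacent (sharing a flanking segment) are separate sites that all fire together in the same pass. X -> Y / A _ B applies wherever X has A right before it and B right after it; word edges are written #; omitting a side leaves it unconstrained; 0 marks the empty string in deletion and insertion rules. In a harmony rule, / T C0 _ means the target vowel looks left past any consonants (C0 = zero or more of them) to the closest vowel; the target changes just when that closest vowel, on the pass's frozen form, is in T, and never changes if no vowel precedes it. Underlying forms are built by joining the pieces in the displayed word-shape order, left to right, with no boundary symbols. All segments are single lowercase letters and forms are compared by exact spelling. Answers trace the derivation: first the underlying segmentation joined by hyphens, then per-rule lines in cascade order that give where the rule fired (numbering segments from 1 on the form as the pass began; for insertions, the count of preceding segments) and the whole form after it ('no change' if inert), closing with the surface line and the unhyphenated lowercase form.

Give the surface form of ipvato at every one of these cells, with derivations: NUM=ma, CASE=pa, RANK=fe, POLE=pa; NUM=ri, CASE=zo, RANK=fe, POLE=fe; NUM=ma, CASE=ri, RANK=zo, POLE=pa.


cell NUM=ma, CASE=pa, RANK=fe, POLE=pa:
underlying: ipvato-ov-zu-ko-zu
1. e -> o, i -> u / B C0 _: no change
2. p -> b, s -> z / V _ V: no change
3. f -> v, k -> g, p -> b, s -> z, t -> d / _ Z: fires at position(s) 2: ibvatoovzukozu
surface: ibvatoovzukozu

cell NUM=ri, CASE=zo, RANK=fe, POLE=fe:
underlying: ipvato-ov-na-be-il
1. e -> o, i -> u / B C0 _: fires at position(s) 12: ipvatoovnaboil
2. p -> b, s -> z / V _ V: no change
3. f -> v, k -> g, p -> b, s -> z, t -> d / _ Z: fires at position(s) 2: ibvatoovnaboil
surface: ibvatoovnaboil

cell NUM=ma, CASE=ri, RANK=zo, POLE=pa:
underlying: ipvato-su-zu-a-zu
1. e -> o, i -> u / B C0 _: no change
2. p -> b, s -> z / V _ V: fires at position(s) 7: ipvatozuzuazu
3. f -> v, k -> g, p -> b, s -> z, t -> d / _ Z: fires at position(s) 2: ibvatozuzuazu
surface: ibvatozuzuazu


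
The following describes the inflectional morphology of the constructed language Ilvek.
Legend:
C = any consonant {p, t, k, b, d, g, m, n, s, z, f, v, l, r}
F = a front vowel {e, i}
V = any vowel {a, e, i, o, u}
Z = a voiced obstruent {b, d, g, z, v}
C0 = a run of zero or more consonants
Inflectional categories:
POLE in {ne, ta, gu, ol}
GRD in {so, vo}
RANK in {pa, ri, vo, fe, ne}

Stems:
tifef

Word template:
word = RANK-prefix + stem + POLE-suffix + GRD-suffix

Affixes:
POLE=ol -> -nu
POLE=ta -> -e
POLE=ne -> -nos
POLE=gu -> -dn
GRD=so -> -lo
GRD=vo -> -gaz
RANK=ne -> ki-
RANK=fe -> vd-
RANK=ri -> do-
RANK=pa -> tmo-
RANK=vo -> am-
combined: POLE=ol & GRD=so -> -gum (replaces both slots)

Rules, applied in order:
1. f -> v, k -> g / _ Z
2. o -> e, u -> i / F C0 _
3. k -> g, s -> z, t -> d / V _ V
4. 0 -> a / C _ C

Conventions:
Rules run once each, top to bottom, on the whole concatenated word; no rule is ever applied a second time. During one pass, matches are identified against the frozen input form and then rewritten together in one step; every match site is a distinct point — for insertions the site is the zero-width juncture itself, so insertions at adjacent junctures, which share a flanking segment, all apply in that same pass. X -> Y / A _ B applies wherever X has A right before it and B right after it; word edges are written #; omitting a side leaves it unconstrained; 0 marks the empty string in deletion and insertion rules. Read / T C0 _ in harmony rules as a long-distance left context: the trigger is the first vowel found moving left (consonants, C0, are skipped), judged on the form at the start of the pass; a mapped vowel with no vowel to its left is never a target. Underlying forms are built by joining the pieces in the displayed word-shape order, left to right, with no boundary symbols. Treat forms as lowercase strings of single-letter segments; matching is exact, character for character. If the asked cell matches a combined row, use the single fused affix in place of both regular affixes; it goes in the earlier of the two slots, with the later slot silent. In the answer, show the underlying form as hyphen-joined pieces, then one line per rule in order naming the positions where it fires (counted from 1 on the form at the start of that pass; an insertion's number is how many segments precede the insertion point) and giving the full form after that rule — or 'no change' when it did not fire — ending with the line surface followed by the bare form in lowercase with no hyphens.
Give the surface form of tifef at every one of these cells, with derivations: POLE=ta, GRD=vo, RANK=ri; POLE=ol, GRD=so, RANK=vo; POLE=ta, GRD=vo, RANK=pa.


cell POLE=ta, GRD=vo, RANK=ri:
underlying: do-tifef-e-gaz
1. f -> v, k -> g / _ Z: no change
2. o -> e, u -> i / F C0 _: no change
3. k -> g, s -> z, t -> d / V _ V: fires at position(s) 3: dodifefegaz
4. 0 -> a / C _ C: no change
surface: dodifefegaz

cell POLE=ol, GRD=so, RANK=vo:
underlying: am-tifef-gum
1. f -> v, k -> g / _ Z: fires at position(s) 7: amtifevgum
2. o -> e, u -> i / F C0 _: fires at position(s) 9: amtifevgim
3. k -> g, s -> z, t -> d / V _ V: no change
4. 0 -> a / C _ C: inserts after position(s) 2, 7: amatifevagim
surface: amatifevagim

cell POLE=ta, GRD=vo, RANK=pa:
underlying: tmo-tifef-e-gaz
1. f -> v, k -> g / _ Z: no change
2. o -> e, u -> i / F C0 _: no change
3. k -> g, s -> z, t -> d / V _ V: fires at position(s) 4: tmodifefegaz
4. 0 -> a / C _ C: inserts after position(s) 1: tamodifefegaz
surface: tamodifefegaz


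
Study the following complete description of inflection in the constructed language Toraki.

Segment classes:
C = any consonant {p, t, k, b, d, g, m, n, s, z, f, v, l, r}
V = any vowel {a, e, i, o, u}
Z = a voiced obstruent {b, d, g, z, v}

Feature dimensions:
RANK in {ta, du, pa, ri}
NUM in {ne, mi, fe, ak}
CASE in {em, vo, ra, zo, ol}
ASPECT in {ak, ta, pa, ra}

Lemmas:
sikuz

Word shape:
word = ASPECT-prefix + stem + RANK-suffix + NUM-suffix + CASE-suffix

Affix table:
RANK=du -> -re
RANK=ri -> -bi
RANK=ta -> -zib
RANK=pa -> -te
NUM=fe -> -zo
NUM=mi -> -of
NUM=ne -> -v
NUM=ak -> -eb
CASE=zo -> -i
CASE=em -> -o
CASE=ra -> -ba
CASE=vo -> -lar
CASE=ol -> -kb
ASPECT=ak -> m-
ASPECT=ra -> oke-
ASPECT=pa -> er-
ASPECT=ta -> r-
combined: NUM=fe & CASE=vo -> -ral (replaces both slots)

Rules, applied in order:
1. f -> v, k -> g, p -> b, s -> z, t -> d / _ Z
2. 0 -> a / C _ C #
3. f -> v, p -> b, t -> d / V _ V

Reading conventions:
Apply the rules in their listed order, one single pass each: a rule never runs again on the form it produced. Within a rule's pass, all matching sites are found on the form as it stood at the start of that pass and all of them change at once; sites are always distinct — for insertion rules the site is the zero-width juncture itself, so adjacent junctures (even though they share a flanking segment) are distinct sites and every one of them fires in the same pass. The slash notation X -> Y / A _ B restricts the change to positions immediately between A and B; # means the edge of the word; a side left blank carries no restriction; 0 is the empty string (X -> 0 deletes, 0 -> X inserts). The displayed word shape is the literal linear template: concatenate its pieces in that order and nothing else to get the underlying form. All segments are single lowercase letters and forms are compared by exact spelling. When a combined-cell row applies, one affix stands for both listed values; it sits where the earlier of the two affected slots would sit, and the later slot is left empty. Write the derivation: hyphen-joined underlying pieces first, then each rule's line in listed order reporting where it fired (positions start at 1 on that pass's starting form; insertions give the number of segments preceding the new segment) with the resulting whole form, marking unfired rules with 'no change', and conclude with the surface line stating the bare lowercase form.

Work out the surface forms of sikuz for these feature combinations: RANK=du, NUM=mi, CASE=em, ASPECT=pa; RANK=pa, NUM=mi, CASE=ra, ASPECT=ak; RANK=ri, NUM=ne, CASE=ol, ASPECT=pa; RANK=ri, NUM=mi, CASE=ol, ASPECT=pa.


cell RANK=du, NUM=mi, CASE=em, ASPECT=pa:
underlying: er-sikuz-re-of-o
1. f -> v, k -> g, p -> b, s -> z, t -> d / _ Z: no change
2. 0 -> a / C _ C #: no change
3. f -> v, p -> b, t -> d / V _ V: fires at position(s) 11: ersikuzreovo
surface: ersikuzreovo

cell RANK=pa, NUM=mi, CASE=ra, ASPECT=ak:
underlying: m-sikuz-te-of-ba
1. f -> v, k -> g, p -> b, s -> z, t -> d / _ Z: fires at position(s) 10: msikuzteovba
2. 0 -> a / C _ C #: no change
3. f -> v, p -> b, t -> d / V _ V: no change
surface: msikuzteovba

cell RANK=ri, NUM=ne, CASE=ol, ASPECT=pa:
underlying: er-sikuz-bi-v-kb
1. f -> v, k -> g, p -> b, s -> z, t -> d / _ Z: fires at position(s) 11: ersikuzbivgb
2. 0 -> a / C _ C #: inserts after position(s) 11: ersikuzbivgab
3. f -> v, p -> b, t -> d / V _ V: no change
surface: ersikuzbivgab

cell RANK=ri, NUM=mi, CASE=ol, ASPECT=pa:
underlying: er-sikuz-bi-of-kb
1. f -> v, k -> g, p -> b, s -> z, t -> d / _ Z: fires at position(s) 12: ersikuzbiofgb
2. 0 -> a / C _ C #: inserts after position(s) 12: ersikuzbiofgab
3. f -> v, p -> b, t -> d / V _ V: no change
surface: ersikuzbiofgab


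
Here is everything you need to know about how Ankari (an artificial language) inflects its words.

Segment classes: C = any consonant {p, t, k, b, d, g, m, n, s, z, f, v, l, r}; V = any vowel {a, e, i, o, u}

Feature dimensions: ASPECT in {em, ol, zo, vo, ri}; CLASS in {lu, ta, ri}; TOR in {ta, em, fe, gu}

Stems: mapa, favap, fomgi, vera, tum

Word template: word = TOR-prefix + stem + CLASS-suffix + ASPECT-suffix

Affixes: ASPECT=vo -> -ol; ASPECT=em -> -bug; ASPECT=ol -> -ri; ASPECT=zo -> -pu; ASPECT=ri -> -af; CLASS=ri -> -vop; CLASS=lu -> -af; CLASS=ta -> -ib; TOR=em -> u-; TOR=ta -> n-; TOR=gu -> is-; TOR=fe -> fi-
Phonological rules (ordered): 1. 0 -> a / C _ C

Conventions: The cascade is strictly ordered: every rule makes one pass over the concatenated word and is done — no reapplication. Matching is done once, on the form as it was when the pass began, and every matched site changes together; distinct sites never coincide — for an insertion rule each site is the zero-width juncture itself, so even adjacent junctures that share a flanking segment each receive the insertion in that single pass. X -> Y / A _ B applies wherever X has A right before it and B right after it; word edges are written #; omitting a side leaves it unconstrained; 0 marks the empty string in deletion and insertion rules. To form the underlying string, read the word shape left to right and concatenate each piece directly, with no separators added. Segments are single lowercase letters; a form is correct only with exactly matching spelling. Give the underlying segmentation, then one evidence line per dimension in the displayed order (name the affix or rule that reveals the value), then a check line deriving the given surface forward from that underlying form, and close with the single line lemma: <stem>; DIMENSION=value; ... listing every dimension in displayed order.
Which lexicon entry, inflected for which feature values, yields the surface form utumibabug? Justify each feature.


underlying: u-tum-ib-bug
ASPECT=em - signalled by the affix -bug
CLASS=ta - signalled by the affix -ib
TOR=em - signalled by the affix u-
check: utumibbug -> utumibabug
lemma: tum; ASPECT=em; CLASS=ta; TOR=em


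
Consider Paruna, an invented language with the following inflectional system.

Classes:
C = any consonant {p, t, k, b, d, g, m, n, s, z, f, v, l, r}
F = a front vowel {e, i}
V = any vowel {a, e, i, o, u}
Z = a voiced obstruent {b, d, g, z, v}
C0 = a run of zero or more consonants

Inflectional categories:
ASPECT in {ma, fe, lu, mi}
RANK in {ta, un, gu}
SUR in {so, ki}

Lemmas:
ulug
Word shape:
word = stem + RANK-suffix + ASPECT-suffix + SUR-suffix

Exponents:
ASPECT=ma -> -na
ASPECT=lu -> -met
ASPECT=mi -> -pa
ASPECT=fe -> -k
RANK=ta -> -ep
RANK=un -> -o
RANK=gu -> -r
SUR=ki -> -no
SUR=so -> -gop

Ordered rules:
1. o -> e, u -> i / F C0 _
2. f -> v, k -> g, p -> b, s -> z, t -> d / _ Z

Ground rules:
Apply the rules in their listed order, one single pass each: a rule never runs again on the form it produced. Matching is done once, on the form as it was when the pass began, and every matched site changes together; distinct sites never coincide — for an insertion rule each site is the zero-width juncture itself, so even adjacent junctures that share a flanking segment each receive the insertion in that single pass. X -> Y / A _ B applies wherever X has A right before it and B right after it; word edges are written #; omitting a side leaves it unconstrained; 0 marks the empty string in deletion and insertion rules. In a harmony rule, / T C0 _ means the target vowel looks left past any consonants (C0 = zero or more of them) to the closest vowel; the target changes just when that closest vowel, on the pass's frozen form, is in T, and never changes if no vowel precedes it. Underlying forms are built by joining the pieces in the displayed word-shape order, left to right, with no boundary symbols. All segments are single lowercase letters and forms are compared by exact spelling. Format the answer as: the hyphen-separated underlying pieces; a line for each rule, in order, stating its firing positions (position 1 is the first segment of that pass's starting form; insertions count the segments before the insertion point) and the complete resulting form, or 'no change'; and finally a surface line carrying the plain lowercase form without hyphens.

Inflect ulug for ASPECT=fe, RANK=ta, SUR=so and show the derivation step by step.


underlying: ulug-ep-k-gop
1. o -> e, u -> i / F C0 _: fires at position(s) 9: ulugepkgep
2. f -> v, k -> g, p -> b, s -> z, t -> d / _ Z: fires at position(s) 7: ulugepggep
surface: ulugepggep


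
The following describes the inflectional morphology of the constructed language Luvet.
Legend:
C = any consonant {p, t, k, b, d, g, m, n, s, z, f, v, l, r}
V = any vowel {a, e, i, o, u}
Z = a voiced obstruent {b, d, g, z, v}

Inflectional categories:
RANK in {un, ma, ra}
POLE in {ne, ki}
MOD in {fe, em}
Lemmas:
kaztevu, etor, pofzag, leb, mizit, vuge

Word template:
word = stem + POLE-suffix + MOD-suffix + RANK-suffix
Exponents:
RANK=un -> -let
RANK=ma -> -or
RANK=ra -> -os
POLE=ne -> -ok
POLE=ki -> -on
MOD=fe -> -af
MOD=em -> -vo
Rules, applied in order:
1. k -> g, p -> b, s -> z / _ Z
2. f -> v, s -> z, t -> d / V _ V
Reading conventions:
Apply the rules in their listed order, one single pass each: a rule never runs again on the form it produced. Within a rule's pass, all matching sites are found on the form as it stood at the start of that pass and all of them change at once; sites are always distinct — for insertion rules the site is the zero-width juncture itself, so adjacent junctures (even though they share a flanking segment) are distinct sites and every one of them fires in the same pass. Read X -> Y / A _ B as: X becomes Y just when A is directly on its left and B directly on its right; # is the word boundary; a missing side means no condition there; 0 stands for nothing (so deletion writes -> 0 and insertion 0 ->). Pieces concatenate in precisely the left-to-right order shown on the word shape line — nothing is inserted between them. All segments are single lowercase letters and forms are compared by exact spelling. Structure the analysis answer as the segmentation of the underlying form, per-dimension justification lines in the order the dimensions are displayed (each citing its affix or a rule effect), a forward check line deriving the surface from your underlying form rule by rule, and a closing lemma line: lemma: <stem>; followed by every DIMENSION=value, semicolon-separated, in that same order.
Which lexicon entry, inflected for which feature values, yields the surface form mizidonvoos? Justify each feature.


underlying: mizit-on-vo-os
RANK=ra - signalled by the affix -os
POLE=ki - signalled by the affix -on
MOD=em - signalled by the affix -vo
check: mizitonvoos -> mizitonvoos -> mizidonvoos
lemma: mizit; RANK=ra; POLE=ki; MOD=em


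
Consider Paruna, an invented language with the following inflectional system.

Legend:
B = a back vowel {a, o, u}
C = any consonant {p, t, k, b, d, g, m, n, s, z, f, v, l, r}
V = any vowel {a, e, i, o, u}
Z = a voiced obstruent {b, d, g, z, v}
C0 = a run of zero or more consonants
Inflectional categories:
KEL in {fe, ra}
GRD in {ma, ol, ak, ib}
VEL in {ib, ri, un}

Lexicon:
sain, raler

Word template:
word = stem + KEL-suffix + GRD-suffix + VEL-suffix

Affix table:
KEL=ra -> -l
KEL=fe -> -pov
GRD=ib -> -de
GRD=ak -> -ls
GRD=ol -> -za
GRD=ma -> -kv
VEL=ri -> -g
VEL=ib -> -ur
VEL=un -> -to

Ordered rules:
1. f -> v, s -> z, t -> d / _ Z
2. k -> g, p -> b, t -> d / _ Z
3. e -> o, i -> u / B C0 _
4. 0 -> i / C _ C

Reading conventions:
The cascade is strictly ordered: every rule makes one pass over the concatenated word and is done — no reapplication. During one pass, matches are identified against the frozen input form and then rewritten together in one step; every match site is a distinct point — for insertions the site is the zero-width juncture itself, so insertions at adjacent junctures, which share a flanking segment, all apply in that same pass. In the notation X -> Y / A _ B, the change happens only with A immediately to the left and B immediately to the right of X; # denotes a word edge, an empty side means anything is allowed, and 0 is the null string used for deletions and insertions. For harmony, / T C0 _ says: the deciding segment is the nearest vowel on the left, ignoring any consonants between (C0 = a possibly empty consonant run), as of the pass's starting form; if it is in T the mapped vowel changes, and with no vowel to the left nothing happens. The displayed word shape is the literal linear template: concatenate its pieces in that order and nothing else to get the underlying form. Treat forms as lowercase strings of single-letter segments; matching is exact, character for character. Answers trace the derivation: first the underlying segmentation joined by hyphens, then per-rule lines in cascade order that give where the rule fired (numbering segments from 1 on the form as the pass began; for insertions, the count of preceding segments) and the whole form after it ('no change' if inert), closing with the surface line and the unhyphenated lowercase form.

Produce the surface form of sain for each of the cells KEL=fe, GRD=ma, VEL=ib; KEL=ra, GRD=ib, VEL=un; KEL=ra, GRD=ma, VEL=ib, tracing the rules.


cell KEL=fe, GRD=ma, VEL=ib:
underlying: sain-pov-kv-ur
1. f -> v, s -> z, t -> d / _ Z: no change
2. k -> g, p -> b, t -> d / _ Z: fires at position(s) 8: sainpovgvur
3. e -> o, i -> u / B C0 _: fires at position(s) 3: saunpovgvur
4. 0 -> i / C _ C: inserts after position(s) 4, 7, 8: saunipovigivur
surface: saunipovigivur

cell KEL=ra, GRD=ib, VEL=un:
underlying: sain-l-de-to
1. f -> v, s -> z, t -> d / _ Z: no change
2. k -> g, p -> b, t -> d / _ Z: no change
3. e -> o, i -> u / B C0 _: fires at position(s) 3: saunldeto
4. 0 -> i / C _ C: inserts after position(s) 4, 5: saunilideto
surface: saunilideto

cell KEL=ra, GRD=ma, VEL=ib:
underlying: sain-l-kv-ur
1. f -> v, s -> z, t -> d / _ Z: no change
2. k -> g, p -> b, t -> d / _ Z: fires at position(s) 6: sainlgvur
3. e -> o, i -> u / B C0 _: fires at position(s) 3: saunlgvur
4. 0 -> i / C _ C: inserts after position(s) 4, 5, 6: sauniligivur
surface: sauniligivur


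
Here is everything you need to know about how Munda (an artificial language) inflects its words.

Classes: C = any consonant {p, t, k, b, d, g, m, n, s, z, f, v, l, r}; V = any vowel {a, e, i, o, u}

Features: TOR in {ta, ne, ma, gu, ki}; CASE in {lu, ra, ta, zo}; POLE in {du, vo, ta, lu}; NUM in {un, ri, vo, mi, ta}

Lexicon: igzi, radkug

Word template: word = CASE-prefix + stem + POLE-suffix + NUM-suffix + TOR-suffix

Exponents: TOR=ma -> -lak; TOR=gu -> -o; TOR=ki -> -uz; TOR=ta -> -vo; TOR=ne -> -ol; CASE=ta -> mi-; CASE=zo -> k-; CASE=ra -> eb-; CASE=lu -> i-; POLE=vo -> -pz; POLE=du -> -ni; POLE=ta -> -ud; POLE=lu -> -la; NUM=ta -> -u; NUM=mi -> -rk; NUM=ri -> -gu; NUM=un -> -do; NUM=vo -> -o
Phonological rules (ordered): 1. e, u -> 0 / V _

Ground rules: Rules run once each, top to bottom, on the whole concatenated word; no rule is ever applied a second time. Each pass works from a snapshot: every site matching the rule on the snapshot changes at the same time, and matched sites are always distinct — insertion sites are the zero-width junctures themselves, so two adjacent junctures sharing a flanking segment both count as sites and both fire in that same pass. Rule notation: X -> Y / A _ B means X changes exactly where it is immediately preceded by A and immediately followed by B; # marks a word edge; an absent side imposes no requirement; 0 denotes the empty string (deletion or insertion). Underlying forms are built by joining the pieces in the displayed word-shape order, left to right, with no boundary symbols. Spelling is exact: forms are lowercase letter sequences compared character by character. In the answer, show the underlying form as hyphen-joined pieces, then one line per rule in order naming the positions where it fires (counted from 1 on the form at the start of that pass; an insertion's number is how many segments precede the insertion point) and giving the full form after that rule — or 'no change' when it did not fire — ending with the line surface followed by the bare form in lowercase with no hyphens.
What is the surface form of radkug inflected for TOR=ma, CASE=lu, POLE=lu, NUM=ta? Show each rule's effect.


underlying: i-radkug-la-u-lak
1. e, u -> 0 / V _: fires at position(s) 10: iradkuglalak
surface: iradkuglalak


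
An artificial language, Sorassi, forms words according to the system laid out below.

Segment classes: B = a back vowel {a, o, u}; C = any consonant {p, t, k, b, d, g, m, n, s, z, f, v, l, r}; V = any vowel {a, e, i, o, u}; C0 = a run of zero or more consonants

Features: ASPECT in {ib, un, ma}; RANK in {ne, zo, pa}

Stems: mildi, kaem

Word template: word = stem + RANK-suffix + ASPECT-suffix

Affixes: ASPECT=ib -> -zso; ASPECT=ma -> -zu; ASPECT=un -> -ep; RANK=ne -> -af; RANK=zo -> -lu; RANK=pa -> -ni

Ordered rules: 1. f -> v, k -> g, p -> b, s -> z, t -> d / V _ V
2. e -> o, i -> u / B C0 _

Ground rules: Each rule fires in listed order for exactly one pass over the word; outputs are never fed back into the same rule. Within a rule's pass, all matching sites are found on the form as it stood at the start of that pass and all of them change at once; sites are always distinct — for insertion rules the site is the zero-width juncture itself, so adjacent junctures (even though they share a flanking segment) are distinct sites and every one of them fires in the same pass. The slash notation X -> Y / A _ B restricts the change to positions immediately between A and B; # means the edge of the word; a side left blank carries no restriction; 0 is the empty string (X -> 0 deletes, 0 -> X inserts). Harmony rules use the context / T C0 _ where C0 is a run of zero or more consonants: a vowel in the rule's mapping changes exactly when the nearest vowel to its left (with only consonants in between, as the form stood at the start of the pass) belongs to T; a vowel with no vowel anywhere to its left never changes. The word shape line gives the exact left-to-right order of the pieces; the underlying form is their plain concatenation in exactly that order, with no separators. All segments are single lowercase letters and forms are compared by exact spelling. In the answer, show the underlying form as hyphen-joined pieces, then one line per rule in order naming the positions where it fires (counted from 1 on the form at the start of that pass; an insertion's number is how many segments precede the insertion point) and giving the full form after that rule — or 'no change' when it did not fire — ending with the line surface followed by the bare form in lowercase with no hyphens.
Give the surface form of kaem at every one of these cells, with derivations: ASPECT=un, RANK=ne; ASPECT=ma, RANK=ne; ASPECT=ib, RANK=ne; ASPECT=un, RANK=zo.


cell ASPECT=un, RANK=ne:
underlying: kaem-af-ep
1. f -> v, k -> g, p -> b, s -> z, t -> d / V _ V: fires at position(s) 6: kaemavep
2. e -> o, i -> u / B C0 _: fires at position(s) 3, 7: kaomavop
surface: kaomavop

cell ASPECT=ma, RANK=ne:
underlying: kaem-af-zu
1. f -> v, k -> g, p -> b, s -> z, t -> d / V _ V: no change
2. e -> o, i -> u / B C0 _: fires at position(s) 3: kaomafzu
surface: kaomafzu

cell ASPECT=ib, RANK=ne:
underlying: kaem-af-zso
1. f -> v, k -> g, p -> b, s -> z, t -> d / V _ V: no change
2. e -> o, i -> u / B C0 _: fires at position(s) 3: kaomafzso
surface: kaomafzso

cell ASPECT=un, RANK=zo:
underlying: kaem-lu-ep
1. f -> v, k -> g, p -> b, s -> z, t -> d / V _ V: no change
2. e -> o, i -> u / B C0 _: fires at position(s) 3, 7: kaomluop
surface: kaomluop


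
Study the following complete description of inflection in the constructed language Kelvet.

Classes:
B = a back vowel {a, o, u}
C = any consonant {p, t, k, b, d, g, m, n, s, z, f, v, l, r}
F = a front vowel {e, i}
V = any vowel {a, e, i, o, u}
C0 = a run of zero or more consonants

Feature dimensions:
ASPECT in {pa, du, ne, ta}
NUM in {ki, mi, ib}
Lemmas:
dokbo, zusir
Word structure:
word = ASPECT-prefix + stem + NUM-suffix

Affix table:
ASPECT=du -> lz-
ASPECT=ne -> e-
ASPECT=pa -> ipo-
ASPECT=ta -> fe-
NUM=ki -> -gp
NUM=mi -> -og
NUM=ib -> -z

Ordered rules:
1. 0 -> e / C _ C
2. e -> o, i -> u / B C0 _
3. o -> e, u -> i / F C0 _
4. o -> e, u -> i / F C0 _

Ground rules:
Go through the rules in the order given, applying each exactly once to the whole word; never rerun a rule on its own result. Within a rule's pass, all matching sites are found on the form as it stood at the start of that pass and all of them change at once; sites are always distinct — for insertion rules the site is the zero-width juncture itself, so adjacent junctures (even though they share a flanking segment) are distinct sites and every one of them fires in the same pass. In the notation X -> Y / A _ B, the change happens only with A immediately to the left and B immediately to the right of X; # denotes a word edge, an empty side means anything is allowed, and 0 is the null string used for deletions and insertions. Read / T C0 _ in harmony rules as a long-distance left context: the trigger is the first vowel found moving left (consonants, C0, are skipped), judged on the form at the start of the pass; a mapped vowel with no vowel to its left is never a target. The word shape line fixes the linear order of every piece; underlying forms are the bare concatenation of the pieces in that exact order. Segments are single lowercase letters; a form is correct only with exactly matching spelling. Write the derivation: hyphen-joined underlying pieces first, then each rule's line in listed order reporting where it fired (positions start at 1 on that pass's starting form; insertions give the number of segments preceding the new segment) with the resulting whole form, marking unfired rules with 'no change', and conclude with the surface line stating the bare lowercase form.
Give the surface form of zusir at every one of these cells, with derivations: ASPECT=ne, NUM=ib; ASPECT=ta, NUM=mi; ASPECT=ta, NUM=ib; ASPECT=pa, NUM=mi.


cell ASPECT=ne, NUM=ib:
underlying: e-zusir-z
1. 0 -> e / C _ C: inserts after position(s) 6: ezusirez
2. e -> o, i -> u / B C0 _: fires at position(s) 5: ezusurez
3. o -> e, u -> i / F C0 _: fires at position(s) 3: ezisurez
4. o -> e, u -> i / F C0 _: fires at position(s) 5: ezisirez
surface: ezisirez

cell ASPECT=ta, NUM=mi:
underlying: fe-zusir-og
1. 0 -> e / C _ C: no change
2. e -> o, i -> u / B C0 _: fires at position(s) 6: fezusurog
3. o -> e, u -> i / F C0 _: fires at position(s) 4: fezisurog
4. o -> e, u -> i / F C0 _: fires at position(s) 6: fezisirog
surface: fezisirog

cell ASPECT=ta, NUM=ib:
underlying: fe-zusir-z
1. 0 -> e / C _ C: inserts after position(s) 7: fezusirez
2. e -> o, i -> u / B C0 _: fires at position(s) 6: fezusurez
3. o -> e, u -> i / F C0 _: fires at position(s) 4: fezisurez
4. o -> e, u -> i / F C0 _: fires at position(s) 6: fezisirez
surface: fezisirez

cell ASPECT=pa, NUM=mi:
underlying: ipo-zusir-og
1. 0 -> e / C _ C: no change
2. e -> o, i -> u / B C0 _: fires at position(s) 7: ipozusurog
3. o -> e, u -> i / F C0 _: fires at position(s) 3: ipezusurog
4. o -> e, u -> i / F C0 _: fires at position(s) 5: ipezisurog
surface: ipezisurog


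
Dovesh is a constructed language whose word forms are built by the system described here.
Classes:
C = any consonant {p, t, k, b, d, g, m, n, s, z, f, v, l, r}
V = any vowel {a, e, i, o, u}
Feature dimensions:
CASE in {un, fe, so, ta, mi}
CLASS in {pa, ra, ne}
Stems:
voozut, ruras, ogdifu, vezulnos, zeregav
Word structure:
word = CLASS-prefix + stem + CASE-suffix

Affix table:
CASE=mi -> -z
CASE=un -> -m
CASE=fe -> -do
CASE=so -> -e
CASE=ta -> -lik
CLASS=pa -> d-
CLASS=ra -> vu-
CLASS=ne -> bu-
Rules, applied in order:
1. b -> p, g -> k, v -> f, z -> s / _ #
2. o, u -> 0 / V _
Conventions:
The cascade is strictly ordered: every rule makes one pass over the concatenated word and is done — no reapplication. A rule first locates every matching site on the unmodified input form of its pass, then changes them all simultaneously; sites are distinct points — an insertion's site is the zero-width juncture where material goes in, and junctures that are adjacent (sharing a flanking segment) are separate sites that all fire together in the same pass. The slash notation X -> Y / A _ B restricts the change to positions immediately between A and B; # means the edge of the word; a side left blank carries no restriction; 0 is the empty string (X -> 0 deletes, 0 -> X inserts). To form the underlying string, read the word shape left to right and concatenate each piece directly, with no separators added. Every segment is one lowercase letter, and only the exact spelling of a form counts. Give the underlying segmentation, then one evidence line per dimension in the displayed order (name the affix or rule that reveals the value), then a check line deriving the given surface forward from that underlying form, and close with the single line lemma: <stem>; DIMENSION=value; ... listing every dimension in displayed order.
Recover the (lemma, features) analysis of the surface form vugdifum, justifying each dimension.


underlying: vu-ogdifu-m
CASE=un - signalled by the affix -m
CLASS=ra - signalled by the affix vu-
check: vuogdifum -> vuogdifum -> vugdifum
lemma: ogdifu; CASE=un; CLASS=ra


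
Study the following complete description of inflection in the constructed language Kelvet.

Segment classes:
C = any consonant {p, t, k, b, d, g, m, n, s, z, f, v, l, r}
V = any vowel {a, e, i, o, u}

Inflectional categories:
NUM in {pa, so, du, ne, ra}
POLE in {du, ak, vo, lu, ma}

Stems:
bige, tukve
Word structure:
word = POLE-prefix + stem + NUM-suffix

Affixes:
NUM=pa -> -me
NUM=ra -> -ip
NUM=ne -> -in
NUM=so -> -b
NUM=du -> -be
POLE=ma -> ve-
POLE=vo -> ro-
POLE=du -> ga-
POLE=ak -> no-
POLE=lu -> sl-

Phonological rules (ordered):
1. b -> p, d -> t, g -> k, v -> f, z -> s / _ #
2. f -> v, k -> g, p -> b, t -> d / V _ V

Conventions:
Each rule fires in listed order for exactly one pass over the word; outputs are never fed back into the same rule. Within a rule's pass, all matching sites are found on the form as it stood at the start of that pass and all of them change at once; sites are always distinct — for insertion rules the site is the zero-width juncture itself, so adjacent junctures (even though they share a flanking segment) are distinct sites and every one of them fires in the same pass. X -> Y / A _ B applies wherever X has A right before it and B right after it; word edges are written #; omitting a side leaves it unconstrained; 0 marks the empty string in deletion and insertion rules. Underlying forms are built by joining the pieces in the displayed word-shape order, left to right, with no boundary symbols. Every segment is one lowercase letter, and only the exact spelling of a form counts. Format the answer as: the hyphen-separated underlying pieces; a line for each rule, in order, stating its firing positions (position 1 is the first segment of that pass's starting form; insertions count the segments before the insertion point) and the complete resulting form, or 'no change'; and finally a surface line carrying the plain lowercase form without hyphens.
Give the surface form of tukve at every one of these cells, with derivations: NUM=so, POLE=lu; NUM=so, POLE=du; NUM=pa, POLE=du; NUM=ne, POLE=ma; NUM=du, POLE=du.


cell NUM=so, POLE=lu:
underlying: sl-tukve-b
1. b -> p, d -> t, g -> k, v -> f, z -> s / _ #: fires at position(s) 8: sltukvep
2. f -> v, k -> g, p -> b, t -> d / V _ V: no change
surface: sltukvep

cell NUM=so, POLE=du:
underlying: ga-tukve-b
1. b -> p, d -> t, g -> k, v -> f, z -> s / _ #: fires at position(s) 8: gatukvep
2. f -> v, k -> g, p -> b, t -> d / V _ V: fires at position(s) 3: gadukvep
surface: gadukvep

cell NUM=pa, POLE=du:
underlying: ga-tukve-me
1. b -> p, d -> t, g -> k, v -> f, z -> s / _ #: no change
2. f -> v, k -> g, p -> b, t -> d / V _ V: fires at position(s) 3: gadukveme
surface: gadukveme

cell NUM=ne, POLE=ma:
underlying: ve-tukve-in
1. b -> p, d -> t, g -> k, v -> f, z -> s / _ #: no change
2. f -> v, k -> g, p -> b, t -> d / V _ V: fires at position(s) 3: vedukvein
surface: vedukvein

cell NUM=du, POLE=du:
underlying: ga-tukve-be
1. b -> p, d -> t, g -> k, v -> f, z -> s / _ #: no change
2. f -> v, k -> g, p -> b, t -> d / V _ V: fires at position(s) 3: gadukvebe
surface: gadukvebe


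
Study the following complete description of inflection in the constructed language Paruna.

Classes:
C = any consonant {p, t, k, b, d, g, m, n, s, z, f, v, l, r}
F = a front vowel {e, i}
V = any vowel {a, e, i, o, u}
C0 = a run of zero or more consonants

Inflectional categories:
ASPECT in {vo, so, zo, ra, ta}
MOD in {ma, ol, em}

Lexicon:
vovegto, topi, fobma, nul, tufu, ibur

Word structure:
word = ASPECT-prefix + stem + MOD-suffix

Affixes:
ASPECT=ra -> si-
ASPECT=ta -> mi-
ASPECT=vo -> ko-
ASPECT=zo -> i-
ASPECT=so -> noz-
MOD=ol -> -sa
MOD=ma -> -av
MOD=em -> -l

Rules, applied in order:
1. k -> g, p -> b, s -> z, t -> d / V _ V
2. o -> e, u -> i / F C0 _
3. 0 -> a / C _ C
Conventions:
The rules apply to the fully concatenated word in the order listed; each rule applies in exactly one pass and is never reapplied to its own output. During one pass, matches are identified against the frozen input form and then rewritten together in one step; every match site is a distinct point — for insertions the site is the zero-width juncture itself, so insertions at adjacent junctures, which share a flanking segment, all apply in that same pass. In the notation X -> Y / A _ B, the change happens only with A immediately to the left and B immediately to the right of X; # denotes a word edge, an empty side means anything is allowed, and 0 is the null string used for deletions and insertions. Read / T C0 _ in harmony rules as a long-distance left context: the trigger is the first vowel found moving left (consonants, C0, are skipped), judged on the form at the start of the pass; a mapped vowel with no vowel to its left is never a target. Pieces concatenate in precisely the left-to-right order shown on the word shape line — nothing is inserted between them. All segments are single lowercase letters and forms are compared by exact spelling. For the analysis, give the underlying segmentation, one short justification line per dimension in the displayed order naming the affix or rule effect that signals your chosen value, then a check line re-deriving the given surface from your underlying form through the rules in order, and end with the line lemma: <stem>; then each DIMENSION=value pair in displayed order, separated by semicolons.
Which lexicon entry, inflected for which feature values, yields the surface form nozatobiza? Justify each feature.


underlying: noz-topi-sa
ASPECT=so - signalled by the affix noz-
MOD=ol - signalled by the affix -sa
check: noztopisa -> noztobiza -> noztobiza -> nozatobiza
lemma: topi; ASPECT=so; MOD=ol


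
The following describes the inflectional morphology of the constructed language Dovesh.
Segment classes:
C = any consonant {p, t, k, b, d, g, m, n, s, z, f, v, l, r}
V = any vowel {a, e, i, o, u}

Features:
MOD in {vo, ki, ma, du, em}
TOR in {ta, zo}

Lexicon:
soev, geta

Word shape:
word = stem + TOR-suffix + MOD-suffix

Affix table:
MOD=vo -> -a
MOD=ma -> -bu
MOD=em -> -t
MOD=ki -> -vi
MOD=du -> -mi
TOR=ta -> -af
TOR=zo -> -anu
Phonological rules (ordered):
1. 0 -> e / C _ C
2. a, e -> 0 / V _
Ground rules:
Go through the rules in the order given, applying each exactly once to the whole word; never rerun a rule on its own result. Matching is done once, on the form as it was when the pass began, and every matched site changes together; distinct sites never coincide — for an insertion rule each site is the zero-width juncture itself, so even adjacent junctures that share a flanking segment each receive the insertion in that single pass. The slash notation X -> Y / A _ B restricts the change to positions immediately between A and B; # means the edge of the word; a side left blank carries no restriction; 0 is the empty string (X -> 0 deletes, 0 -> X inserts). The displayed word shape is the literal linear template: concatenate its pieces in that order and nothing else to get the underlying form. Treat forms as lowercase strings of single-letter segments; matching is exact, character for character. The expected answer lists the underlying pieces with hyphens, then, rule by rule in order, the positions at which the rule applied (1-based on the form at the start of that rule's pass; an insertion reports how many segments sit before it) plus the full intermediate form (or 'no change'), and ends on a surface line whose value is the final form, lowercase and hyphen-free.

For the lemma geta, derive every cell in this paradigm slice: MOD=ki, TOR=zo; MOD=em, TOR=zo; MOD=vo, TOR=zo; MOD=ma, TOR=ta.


cell MOD=ki, TOR=zo:
underlying: geta-anu-vi
1. 0 -> e / C _ C: no change
2. a, e -> 0 / V _: fires at position(s) 5: getanuvi
surface: getanuvi

cell MOD=em, TOR=zo:
underlying: geta-anu-t
1. 0 -> e / C _ C: no change
2. a, e -> 0 / V _: fires at position(s) 5: getanut
surface: getanut

cell MOD=vo, TOR=zo:
underlying: geta-anu-a
1. 0 -> e / C _ C: no change
2. a, e -> 0 / V _: fires at position(s) 5, 8: getanu
surface: getanu

cell MOD=ma, TOR=ta:
underlying: geta-af-bu
1. 0 -> e / C _ C: inserts after position(s) 6: getaafebu
2. a, e -> 0 / V _: fires at position(s) 5: getafebu
surface: getafebu


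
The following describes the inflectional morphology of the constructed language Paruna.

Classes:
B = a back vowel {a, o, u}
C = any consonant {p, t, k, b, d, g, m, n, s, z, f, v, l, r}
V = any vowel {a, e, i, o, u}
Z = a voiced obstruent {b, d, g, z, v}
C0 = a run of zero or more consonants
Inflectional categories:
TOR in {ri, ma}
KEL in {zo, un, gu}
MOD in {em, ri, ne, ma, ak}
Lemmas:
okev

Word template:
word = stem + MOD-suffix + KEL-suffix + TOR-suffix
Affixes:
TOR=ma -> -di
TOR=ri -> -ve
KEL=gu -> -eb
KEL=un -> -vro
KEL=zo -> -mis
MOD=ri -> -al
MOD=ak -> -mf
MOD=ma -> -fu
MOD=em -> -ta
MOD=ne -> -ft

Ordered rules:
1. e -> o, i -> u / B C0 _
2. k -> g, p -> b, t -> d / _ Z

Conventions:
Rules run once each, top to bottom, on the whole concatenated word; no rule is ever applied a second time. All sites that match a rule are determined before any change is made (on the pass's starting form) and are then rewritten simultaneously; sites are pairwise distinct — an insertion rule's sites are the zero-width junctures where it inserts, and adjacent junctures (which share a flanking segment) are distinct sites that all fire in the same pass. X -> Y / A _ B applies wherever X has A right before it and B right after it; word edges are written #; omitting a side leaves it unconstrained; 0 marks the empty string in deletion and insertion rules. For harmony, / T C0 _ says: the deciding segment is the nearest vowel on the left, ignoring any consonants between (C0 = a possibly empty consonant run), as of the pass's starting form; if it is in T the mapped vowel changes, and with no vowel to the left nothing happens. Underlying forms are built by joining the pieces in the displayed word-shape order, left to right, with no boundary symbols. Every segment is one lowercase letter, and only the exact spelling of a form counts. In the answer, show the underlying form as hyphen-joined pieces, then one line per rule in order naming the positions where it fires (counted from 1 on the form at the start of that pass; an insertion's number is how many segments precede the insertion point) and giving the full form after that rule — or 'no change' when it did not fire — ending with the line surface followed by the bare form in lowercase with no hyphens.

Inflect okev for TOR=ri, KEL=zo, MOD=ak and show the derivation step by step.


underlying: okev-mf-mis-ve
1. e -> o, i -> u / B C0 _: fires at position(s) 3: okovmfmisve
2. k -> g, p -> b, t -> d / _ Z: no change
surface: okovmfmisve
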